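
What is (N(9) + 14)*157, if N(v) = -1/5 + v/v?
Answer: 11618/5 ≈ 2323.6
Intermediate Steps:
N(v) = 4/5 (N(v) = -1*1/5 + 1 = -1/5 + 1 = 4/5)
(N(9) + 14)*157 = (4/5 + 14)*157 = (74/5)*157 = 11618/5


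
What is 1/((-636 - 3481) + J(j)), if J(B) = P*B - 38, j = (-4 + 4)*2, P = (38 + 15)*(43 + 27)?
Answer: -1/4155 ≈ -0.00024067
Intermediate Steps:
P = 3710 (P = 53*70 = 3710)
j = 0 (j = 0*2 = 0)
J(B) = -38 + 3710*B (J(B) = 3710*B - 38 = -38 + 3710*B)
1/((-636 - 3481) + J(j)) = 1/((-636 - 3481) + (-38 + 3710*0)) = 1/(-4117 + (-38 + 0)) = 1/(-4117 - 38) = 1/(-4155) = -1/4155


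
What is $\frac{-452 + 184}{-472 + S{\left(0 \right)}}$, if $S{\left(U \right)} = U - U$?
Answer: $\frac{67}{118} \approx 0.5678$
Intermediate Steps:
$S{\left(U \right)} = 0$
$\frac{-452 + 184}{-472 + S{\left(0 \right)}} = \frac{-452 + 184}{-472 + 0} = - \frac{268}{-472} = \left(-268\right) \left(- \frac{1}{472}\right) = \frac{67}{118}$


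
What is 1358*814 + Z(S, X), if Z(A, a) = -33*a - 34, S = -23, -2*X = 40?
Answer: 1106038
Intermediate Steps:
X = -20 (X = -1/2*40 = -20)
Z(A, a) = -34 - 33*a
1358*814 + Z(S, X) = 1358*814 + (-34 - 33*(-20)) = 1105412 + (-34 + 660) = 1105412 + 626 = 1106038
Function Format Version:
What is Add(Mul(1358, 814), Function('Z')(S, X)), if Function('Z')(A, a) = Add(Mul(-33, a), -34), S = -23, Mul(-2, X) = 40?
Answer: 1106038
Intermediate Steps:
X = -20 (X = Mul(Rational(-1, 2), 40) = -20)
Function('Z')(A, a) = Add(-34, Mul(-33, a))
Add(Mul(1358, 814), Function('Z')(S, X)) = Add(Mul(1358, 814), Add(-34, Mul(-33, -20))) = Add(1105412, Add(-34, 660)) = Add(1105412, 626) = 1106038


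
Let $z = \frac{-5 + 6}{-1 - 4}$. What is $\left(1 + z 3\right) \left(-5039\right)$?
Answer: $- \frac{10078}{5} \approx -2015.6$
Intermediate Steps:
$z = - \frac{1}{5}$ ($z = 1 \frac{1}{-5} = 1 \left(- \frac{1}{5}\right) = - \frac{1}{5} \approx -0.2$)
$\left(1 + z 3\right) \left(-5039\right) = \left(1 - \frac{3}{5}\right) \left(-5039\right) = \frac{2}{5} \left(-5039\right) = - \frac{10078}{5}$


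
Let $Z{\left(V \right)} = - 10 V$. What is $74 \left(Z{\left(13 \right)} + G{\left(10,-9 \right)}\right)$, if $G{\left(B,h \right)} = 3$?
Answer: $-9398$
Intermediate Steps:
$74 \left(Z{\left(13 \right)} + G{\left(10,-9 \right)}\right) = 74 \left(\left(-10\right) 13 + 3\right) = 74 \left(-130 + 3\right) = 74 \left(-127\right) = -9398$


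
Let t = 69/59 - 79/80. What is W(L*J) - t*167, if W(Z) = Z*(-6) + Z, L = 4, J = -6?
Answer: 422947/4720 ≈ 89.607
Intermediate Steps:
t = 859/4720 (t = 69*(1/59) - 79*1/80 = 69/59 - 79/80 = 859/4720 ≈ 0.18199)
W(Z) = -5*Z (W(Z) = -6*Z + Z = -5*Z)
W(L*J) - t*167 = -20*(-6) - 859*167/4720 = -5*(-24) - 1*143453/4720 = 120 - 143453/4720 = 422947/4720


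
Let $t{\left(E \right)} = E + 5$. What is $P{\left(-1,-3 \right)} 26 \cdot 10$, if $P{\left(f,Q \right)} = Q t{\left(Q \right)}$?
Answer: $-1560$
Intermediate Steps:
$t{\left(E \right)} = 5 + E$
$P{\left(f,Q \right)} = Q \left(5 + Q\right)$
$P{\left(-1,-3 \right)} 26 \cdot 10 = - 3 \left(5 - 3\right) 26 \cdot 10 = \left(-3\right) 2 \cdot 26 \cdot 10 = \left(-6\right) 26 \cdot 10 = \left(-156\right) 10 = -1560$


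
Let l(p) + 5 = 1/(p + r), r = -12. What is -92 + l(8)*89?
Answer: -2237/4 ≈ -559.25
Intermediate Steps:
l(p) = -5 + 1/(-12 + p) (l(p) = -5 + 1/(p - 12) = -5 + 1/(-12 + p))
-92 + l(8)*89 = -92 + ((61 - 5*8)/(-12 + 8))*89 = -92 + ((61 - 40)/(-4))*89 = -92 - ¼*21*89 = -92 - 21/4*89 = -92 - 1869/4 = -2237/4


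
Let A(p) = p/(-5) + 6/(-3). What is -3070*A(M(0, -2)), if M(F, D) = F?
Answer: 6140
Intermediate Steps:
A(p) = -2 - p/5 (A(p) = p*(-⅕) + 6*(-⅓) = -p/5 - 2 = -2 - p/5)
-3070*A(M(0, -2)) = -3070*(-2 - ⅕*0) = -3070*(-2 + 0) = -3070*(-2) = 6140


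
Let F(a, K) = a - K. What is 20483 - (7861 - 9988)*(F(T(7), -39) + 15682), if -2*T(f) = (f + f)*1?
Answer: 33444161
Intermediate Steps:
T(f) = -f (T(f) = -(f + f)/2 = -2*f/2 = -f)
20483 - (7861 - 9988)*(F(T(7), -39) + 15682) = 20483 - (7861 - 9988)*((-1*7 - 1*(-39)) + 15682) = 20483 - (-2127)*((-7 + 39) + 15682) = 20483 - (-2127)*(32 + 15682) = 20483 - (-2127)*15714 = 20483 - 1*(-33423678) = 20483 + 33423678 = 33444161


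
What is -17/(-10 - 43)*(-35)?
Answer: -595/53 ≈ -11.226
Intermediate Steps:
-17/(-10 - 43)*(-35) = -17/(-53)*(-35) = -17*(-1/53)*(-35) = (17/53)*(-35) = -595/53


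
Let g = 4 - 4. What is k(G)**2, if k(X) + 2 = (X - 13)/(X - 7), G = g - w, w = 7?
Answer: 16/49 ≈ 0.32653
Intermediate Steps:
g = 0
G = -7 (G = 0 - 1*7 = 0 - 7 = -7)
k(X) = -2 + (-13 + X)/(-7 + X) (k(X) = -2 + (X - 13)/(X - 7) = -2 + (-13 + X)/(-7 + X))
k(G)**2 = ((1 - 1*(-7))/(-7 - 7))**2 = ((1 + 7)/(-14))**2 = (-1/14*8)**2 = (-4/7)**2 = 16/49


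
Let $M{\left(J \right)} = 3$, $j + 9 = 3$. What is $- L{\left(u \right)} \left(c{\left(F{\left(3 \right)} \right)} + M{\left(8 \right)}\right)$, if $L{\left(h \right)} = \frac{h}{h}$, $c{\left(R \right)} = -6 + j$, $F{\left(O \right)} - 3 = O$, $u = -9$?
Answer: $9$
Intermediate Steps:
$j = -6$ ($j = -9 + 3 = -6$)
$F{\left(O \right)} = 3 + O$
$c{\left(R \right)} = -12$ ($c{\left(R \right)} = -6 - 6 = -12$)
$L{\left(h \right)} = 1$
$- L{\left(u \right)} \left(c{\left(F{\left(3 \right)} \right)} + M{\left(8 \right)}\right) = \left(-1\right) 1 \left(-12 + 3\right) = \left(-1\right) \left(-9\right) = 9$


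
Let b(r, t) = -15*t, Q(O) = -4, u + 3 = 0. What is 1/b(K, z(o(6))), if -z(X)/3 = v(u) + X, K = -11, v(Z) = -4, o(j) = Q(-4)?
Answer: -1/360 ≈ -0.0027778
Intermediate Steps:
u = -3 (u = -3 + 0 = -3)
o(j) = -4
z(X) = 12 - 3*X (z(X) = -3*(-4 + X) = 12 - 3*X)
b(r, t) = -15*t
1/b(K, z(o(6))) = 1/(-15*(12 - 3*(-4))) = 1/(-15*(12 + 12)) = 1/(-15*24) = 1/(-360) = -1/360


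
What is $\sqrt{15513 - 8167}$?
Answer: $\sqrt{7346} \approx 85.709$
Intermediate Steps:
$\sqrt{15513 - 8167} = \sqrt{7346}$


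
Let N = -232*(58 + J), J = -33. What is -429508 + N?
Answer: -435308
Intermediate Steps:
N = -5800 (N = -232*(58 - 33) = -232*25 = -5800)
-429508 + N = -429508 - 5800 = -435308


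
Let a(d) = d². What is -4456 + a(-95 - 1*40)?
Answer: 13769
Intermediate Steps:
-4456 + a(-95 - 1*40) = -4456 + (-95 - 1*40)² = -4456 + (-95 - 40)² = -4456 + (-135)² = -4456 + 18225 = 13769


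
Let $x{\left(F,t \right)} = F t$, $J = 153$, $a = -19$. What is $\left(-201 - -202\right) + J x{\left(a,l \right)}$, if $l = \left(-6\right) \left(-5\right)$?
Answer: $-87209$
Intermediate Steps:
$l = 30$
$\left(-201 - -202\right) + J x{\left(a,l \right)} = \left(-201 - -202\right) + 153 \left(\left(-19\right) 30\right) = \left(-201 + 202\right) + 153 \left(-570\right) = 1 - 87210 = -87209$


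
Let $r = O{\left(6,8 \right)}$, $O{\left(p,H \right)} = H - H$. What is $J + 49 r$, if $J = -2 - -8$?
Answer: $6$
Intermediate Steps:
$O{\left(p,H \right)} = 0$
$r = 0$
$J = 6$ ($J = -2 + 8 = 6$)
$J + 49 r = 6 + 49 \cdot 0 = 6 + 0 = 6$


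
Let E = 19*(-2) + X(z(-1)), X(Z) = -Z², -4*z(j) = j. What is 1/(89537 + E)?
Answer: 16/1431983 ≈ 1.1173e-5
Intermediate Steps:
z(j) = -j/4
E = -609/16 (E = 19*(-2) - (-¼*(-1))² = -38 - (¼)² = -38 - 1*1/16 = -38 - 1/16 = -609/16 ≈ -38.063)
1/(89537 + E) = 1/(89537 - 609/16) = 1/(1431983/16) = 16/1431983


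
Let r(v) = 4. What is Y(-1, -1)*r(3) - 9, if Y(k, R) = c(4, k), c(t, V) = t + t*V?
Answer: -9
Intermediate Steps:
c(t, V) = t + V*t
Y(k, R) = 4 + 4*k (Y(k, R) = 4*(1 + k) = 4 + 4*k)
Y(-1, -1)*r(3) - 9 = (4 + 4*(-1))*4 - 9 = (4 - 4)*4 - 9 = 0*4 - 9 = 0 - 9 = -9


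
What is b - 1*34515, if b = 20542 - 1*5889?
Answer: -19862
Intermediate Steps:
b = 14653 (b = 20542 - 5889 = 14653)
b - 1*34515 = 14653 - 1*34515 = 14653 - 34515 = -19862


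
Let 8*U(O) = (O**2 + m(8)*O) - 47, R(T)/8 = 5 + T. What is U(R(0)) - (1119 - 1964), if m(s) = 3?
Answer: 8433/8 ≈ 1054.1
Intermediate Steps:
R(T) = 40 + 8*T (R(T) = 8*(5 + T) = 40 + 8*T)
U(O) = -47/8 + O**2/8 + 3*O/8 (U(O) = ((O**2 + 3*O) - 47)/8 = (-47 + O**2 + 3*O)/8 = -47/8 + O**2/8 + 3*O/8)
U(R(0)) - (1119 - 1964) = (-47/8 + (40 + 8*0)**2/8 + 3*(40 + 8*0)/8) - (1119 - 1964) = (-47/8 + (40 + 0)**2/8 + 3*(40 + 0)/8) - 1*(-845) = (-47/8 + (1/8)*40**2 + (3/8)*40) + 845 = (-47/8 + (1/8)*1600 + 15) + 845 = (-47/8 + 200 + 15) + 845 = 1673/8 + 845 = 8433/8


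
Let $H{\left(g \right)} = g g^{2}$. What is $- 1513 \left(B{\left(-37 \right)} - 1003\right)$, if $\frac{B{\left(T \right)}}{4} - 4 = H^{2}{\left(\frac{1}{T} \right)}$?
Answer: $\frac{3831478784072327}{2565726409} \approx 1.4933 \cdot 10^{6}$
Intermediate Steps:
$H{\left(g \right)} = g^{3}$
$B{\left(T \right)} = 16 + \frac{4}{T^{6}}$ ($B{\left(T \right)} = 16 + 4 \left(\left(\frac{1}{T}\right)^{3}\right)^{2} = 16 + 4 \left(\frac{1}{T^{3}}\right)^{2} = 16 + \frac{4}{T^{6}}$)
$- 1513 \left(B{\left(-37 \right)} - 1003\right) = - 1513 \left(\left(16 + \frac{4}{2565726409}\right) - 1003\right) = - 1513 \left(\frac{41051622548}{2565726409} - 1003\right) = \left(-1513\right) \left(- \frac{2532371965679}{2565726409}\right) = \frac{3831478784072327}{2565726409}$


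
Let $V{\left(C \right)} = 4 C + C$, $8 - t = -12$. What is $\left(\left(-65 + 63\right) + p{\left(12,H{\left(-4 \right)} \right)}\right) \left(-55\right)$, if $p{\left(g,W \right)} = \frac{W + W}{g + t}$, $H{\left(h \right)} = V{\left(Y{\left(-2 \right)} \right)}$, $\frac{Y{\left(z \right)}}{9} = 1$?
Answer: $- \frac{715}{16} \approx -44.688$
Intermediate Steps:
$t = 20$ ($t = 8 - -12 = 8 + 12 = 20$)
$Y{\left(z \right)} = 9$ ($Y{\left(z \right)} = 9 \cdot 1 = 9$)
$V{\left(C \right)} = 5 C$
$H{\left(h \right)} = 45$ ($H{\left(h \right)} = 5 \cdot 9 = 45$)
$p{\left(g,W \right)} = \frac{2 W}{20 + g}$ ($p{\left(g,W \right)} = \frac{W + W}{g + 20} = \frac{2 W}{20 + g}$)
$\left(\left(-65 + 63\right) + p{\left(12,H{\left(-4 \right)} \right)}\right) \left(-55\right) = \left(\left(-65 + 63\right) + 2 \cdot 45 \frac{1}{20 + 12}\right) \left(-55\right) = \left(-2 + 2 \cdot 45 \cdot \frac{1}{32}\right) \left(-55\right) = \left(-2 + \frac{45}{16}\right) \left(-55\right) = \frac{13}{16} \left(-55\right) = - \frac{715}{16}$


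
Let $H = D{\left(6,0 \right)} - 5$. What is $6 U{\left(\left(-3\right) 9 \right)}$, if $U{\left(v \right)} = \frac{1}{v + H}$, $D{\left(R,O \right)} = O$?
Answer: $- \frac{3}{16} \approx -0.1875$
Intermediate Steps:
$H = -5$ ($H = 0 - 5 = -5$)
$U{\left(v \right)} = \frac{1}{-5 + v}$ ($U{\left(v \right)} = \frac{1}{v - 5} = \frac{1}{-5 + v}$)
$6 U{\left(\left(-3\right) 9 \right)} = \frac{6}{-5 - 27} = \frac{6}{-32} = 6 \left(- \frac{1}{32}\right) = - \frac{3}{16}$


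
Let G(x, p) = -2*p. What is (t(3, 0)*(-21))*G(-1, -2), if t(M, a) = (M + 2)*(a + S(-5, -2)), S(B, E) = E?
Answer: 840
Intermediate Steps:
t(M, a) = (-2 + a)*(2 + M) (t(M, a) = (M + 2)*(a - 2) = (2 + M)*(-2 + a) = (-2 + a)*(2 + M))
(t(3, 0)*(-21))*G(-1, -2) = ((-4 - 2*3 + 2*0 + 3*0)*(-21))*(-2*(-2)) = ((-4 - 6 + 0 + 0)*(-21))*4 = -10*(-21)*4 = 210*4 = 840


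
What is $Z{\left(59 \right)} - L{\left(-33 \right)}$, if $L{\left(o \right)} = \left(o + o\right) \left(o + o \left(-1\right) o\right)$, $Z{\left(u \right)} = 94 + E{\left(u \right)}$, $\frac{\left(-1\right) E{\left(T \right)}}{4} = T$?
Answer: $-74194$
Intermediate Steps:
$E{\left(T \right)} = - 4 T$
$Z{\left(u \right)} = 94 - 4 u$
$L{\left(o \right)} = 2 o \left(o - o^{2}\right)$ ($L{\left(o \right)} = 2 o \left(o + - o o\right) = 2 o \left(o - o^{2}\right)$)
$Z{\left(59 \right)} - L{\left(-33 \right)} = \left(94 - 236\right) - 2 \left(-33\right)^{2} \left(1 - -33\right) = \left(94 - 236\right) - 2 \cdot 1089 \left(1 + 33\right) = -142 - 2 \cdot 1089 \cdot 34 = -142 - 74052 = -74194$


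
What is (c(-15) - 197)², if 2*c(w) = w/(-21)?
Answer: 7579009/196 ≈ 38668.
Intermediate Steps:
c(w) = -w/42 (c(w) = (w/(-21))/2 = (w*(-1/21))/2 = (-w/21)/2 = -w/42)
(c(-15) - 197)² = (-1/42*(-15) - 197)² = (5/14 - 197)² = (-2753/14)² = 7579009/196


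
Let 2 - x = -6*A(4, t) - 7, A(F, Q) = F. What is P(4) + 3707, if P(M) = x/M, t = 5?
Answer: 14861/4 ≈ 3715.3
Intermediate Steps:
x = 33 (x = 2 - (-6*4 - 7) = 2 - (-24 - 7) = 2 - 1*(-31) = 2 + 31 = 33)
P(M) = 33/M
P(4) + 3707 = 33/4 + 3707 = 14861/4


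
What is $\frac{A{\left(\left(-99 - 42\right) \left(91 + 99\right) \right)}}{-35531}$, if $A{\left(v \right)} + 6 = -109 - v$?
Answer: $- \frac{26675}{35531} \approx -0.75075$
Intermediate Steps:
$A{\left(v \right)} = -115 - v$ ($A{\left(v \right)} = -6 - \left(109 + v\right) = -115 - v$)
$\frac{A{\left(\left(-99 - 42\right) \left(91 + 99\right) \right)}}{-35531} = \frac{-115 - \left(-99 - 42\right) \left(91 + 99\right)}{-35531} = \left(-115 - \left(-141\right) 190\right) \left(- \frac{1}{35531}\right) = \left(-115 - -26790\right) \left(- \frac{1}{35531}\right) = \left(-115 + 26790\right) \left(- \frac{1}{35531}\right) = 26675 \left(- \frac{1}{35531}\right) = - \frac{26675}{35531}$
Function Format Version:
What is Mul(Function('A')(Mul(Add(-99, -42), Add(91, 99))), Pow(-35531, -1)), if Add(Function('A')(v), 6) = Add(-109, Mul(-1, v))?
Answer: Rational(-26675, 35531) ≈ -0.75075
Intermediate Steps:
Function('A')(v) = Add(-115, Mul(-1, v)) (Function('A')(v) = Add(-6, Add(-109, Mul(-1, v))) = Add(-115, Mul(-1, v)))
Mul(Function('A')(Mul(Add(-99, -42), Add(91, 99))), Pow(-35531, -1)) = Mul(Add(-115, Mul(-1, Mul(Add(-99, -42), Add(91, 99)))), Pow(-35531, -1)) = Mul(Add(-115, Mul(-1, Mul(-141, 190))), Rational(-1, 35531)) = Mul(Add(-115, Mul(-1, -26790)), Rational(-1, 35531)) = Mul(Add(-115, 26790), Rational(-1, 35531)) = Mul(26675, Rational(-1, 35531)) = Rational(-26675, 35531)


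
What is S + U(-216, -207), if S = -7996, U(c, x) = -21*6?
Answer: -8122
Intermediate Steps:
U(c, x) = -126
S + U(-216, -207) = -7996 - 126 = -8122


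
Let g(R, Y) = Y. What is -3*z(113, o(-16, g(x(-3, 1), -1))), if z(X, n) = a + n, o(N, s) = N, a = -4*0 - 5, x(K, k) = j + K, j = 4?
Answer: 63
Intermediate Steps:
x(K, k) = 4 + K
a = -5 (a = 0 - 5 = -5)
z(X, n) = -5 + n
-3*z(113, o(-16, g(x(-3, 1), -1))) = -3*(-5 - 16) = -3*(-21) = 63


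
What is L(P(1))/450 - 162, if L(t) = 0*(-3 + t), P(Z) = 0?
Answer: -162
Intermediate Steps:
L(t) = 0
L(P(1))/450 - 162 = 0/450 - 162 = (1/450)*0 - 162 = 0 - 162 = -162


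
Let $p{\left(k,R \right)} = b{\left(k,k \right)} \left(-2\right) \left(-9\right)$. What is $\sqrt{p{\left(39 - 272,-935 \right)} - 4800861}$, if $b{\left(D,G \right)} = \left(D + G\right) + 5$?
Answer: $3 i \sqrt{534351} \approx 2193.0 i$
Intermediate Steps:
$b{\left(D,G \right)} = 5 + D + G$
$p{\left(k,R \right)} = 90 + 36 k$ ($p{\left(k,R \right)} = \left(5 + k + k\right) \left(-2\right) \left(-9\right) = \left(5 + 2 k\right) \left(-2\right) \left(-9\right) = \left(-10 - 4 k\right) \left(-9\right) = 90 + 36 k$)
$\sqrt{p{\left(39 - 272,-935 \right)} - 4800861} = \sqrt{\left(90 + 36 \left(39 - 272\right)\right) - 4800861} = \sqrt{\left(90 + 36 \left(-233\right)\right) - 4800861} = \sqrt{\left(90 - 8388\right) - 4800861} = \sqrt{-8298 - 4800861} = \sqrt{-4809159} = 3 i \sqrt{534351}$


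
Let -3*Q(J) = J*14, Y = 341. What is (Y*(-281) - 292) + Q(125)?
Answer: -290089/3 ≈ -96696.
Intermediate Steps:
Q(J) = -14*J/3 (Q(J) = -J*14/3 = -14*J/3)
(Y*(-281) - 292) + Q(125) = (341*(-281) - 292) - 14/3*125 = (-95821 - 292) - 1750/3 = -96113 - 1750/3 = -290089/3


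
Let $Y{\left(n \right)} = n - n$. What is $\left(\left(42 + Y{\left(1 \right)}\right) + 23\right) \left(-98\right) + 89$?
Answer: $-6281$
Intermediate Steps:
$Y{\left(n \right)} = 0$
$\left(\left(42 + Y{\left(1 \right)}\right) + 23\right) \left(-98\right) + 89 = \left(\left(42 + 0\right) + 23\right) \left(-98\right) + 89 = \left(42 + 23\right) \left(-98\right) + 89 = 65 \left(-98\right) + 89 = -6370 + 89 = -6281$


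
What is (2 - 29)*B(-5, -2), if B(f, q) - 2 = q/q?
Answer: -81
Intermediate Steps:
B(f, q) = 3 (B(f, q) = 2 + q/q = 2 + 1 = 3)
(2 - 29)*B(-5, -2) = (2 - 29)*3 = -27*3 = -81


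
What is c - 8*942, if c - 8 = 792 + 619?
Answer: -6117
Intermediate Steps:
c = 1419 (c = 8 + (792 + 619) = 8 + 1411 = 1419)
c - 8*942 = 1419 - 8*942 = 1419 - 7536 = -6117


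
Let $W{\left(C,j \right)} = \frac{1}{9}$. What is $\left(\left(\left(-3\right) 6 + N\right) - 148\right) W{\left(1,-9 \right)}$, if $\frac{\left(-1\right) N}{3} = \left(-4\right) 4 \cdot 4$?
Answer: $\frac{26}{9} \approx 2.8889$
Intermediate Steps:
$N = 192$ ($N = - 3 \left(-4\right) 4 \cdot 4 = - 3 \left(\left(-16\right) 4\right) = \left(-3\right) \left(-64\right) = 192$)
$W{\left(C,j \right)} = \frac{1}{9}$
$\left(\left(\left(-3\right) 6 + N\right) - 148\right) W{\left(1,-9 \right)} = \left(\left(\left(-3\right) 6 + 192\right) - 148\right) \frac{1}{9} = \left(\left(-18 + 192\right) - 148\right) \frac{1}{9} = \left(174 - 148\right) \frac{1}{9} = 26 \cdot \frac{1}{9} = \frac{26}{9}$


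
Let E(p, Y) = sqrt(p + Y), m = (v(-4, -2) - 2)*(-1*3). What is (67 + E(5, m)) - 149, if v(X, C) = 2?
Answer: -82 + sqrt(5) ≈ -79.764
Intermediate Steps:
m = 0 (m = (2 - 2)*(-1*3) = 0*(-3) = 0)
E(p, Y) = sqrt(Y + p)
(67 + E(5, m)) - 149 = (67 + sqrt(0 + 5)) - 149 = (67 + sqrt(5)) - 149 = -82 + sqrt(5)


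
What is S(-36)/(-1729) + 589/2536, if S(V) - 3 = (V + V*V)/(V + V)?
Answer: 1055153/4384744 ≈ 0.24064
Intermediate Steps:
S(V) = 3 + (V + V²)/(2*V) (S(V) = 3 + (V + V*V)/(V + V) = 3 + (V + V²)/((2*V)) = 3 + (V + V²)*(1/(2*V)) = 3 + (V + V²)/(2*V))
S(-36)/(-1729) + 589/2536 = (7/2 + (½)*(-36))/(-1729) + 589/2536 = (7/2 - 18)*(-1/1729) + 589*(1/2536) = -29/2*(-1/1729) + 589/2536 = 29/3458 + 589/2536 = 1055153/4384744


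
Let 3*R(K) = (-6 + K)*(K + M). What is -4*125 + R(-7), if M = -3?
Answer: -1370/3 ≈ -456.67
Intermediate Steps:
R(K) = (-6 + K)*(-3 + K)/3 (R(K) = ((-6 + K)*(K - 3))/3 = ((-6 + K)*(-3 + K))/3 = (-6 + K)*(-3 + K)/3)
-4*125 + R(-7) = -4*125 + (6 - 3*(-7) + (⅓)*(-7)²) = -500 + (6 + 21 + (⅓)*49) = -500 + (6 + 21 + 49/3) = -500 + 130/3 = -1370/3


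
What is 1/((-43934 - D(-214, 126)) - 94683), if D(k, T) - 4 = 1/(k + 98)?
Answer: -116/16080035 ≈ -7.2139e-6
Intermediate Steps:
D(k, T) = 4 + 1/(98 + k) (D(k, T) = 4 + 1/(k + 98) = 4 + 1/(98 + k))
1/((-43934 - D(-214, 126)) - 94683) = 1/((-43934 - (393 + 4*(-214))/(98 - 214)) - 94683) = 1/((-43934 - (393 - 856)/(-116)) - 94683) = 1/((-43934 - (-1)*(-463)/116) - 94683) = 1/((-43934 - 1*463/116) - 94683) = 1/((-43934 - 463/116) - 94683) = 1/(-5096807/116 - 94683) = 1/(-16080035/116) = -116/16080035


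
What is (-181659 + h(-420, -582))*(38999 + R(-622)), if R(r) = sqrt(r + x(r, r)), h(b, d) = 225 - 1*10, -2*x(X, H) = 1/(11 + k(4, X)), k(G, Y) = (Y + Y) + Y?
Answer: -7076134556 - 90722*I*sqrt(8561266490)/1855 ≈ -7.0761e+9 - 4.5252e+6*I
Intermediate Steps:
k(G, Y) = 3*Y (k(G, Y) = 2*Y + Y = 3*Y)
x(X, H) = -1/(2*(11 + 3*X))
h(b, d) = 215 (h(b, d) = 225 - 10 = 215)
R(r) = sqrt(r - 1/(22 + 6*r))
(-181659 + h(-420, -582))*(38999 + R(-622)) = (-181659 + 215)*(38999 + sqrt(2)*sqrt(-1/(11 + 3*(-622)) + 2*(-622))/2) = -181444*(38999 + sqrt(2)*sqrt(-1/(11 - 1866) - 1244)/2) = -181444*(38999 + sqrt(2)*sqrt(-1/(-1855) - 1244)/2) = -181444*(38999 + sqrt(2)*sqrt(-1*(-1/1855) - 1244)/2) = -181444*(38999 + sqrt(2)*sqrt(1/1855 - 1244)/2) = -181444*(38999 + sqrt(2)*sqrt(-2307619/1855)/2) = -181444*(38999 + sqrt(2)*(I*sqrt(4280633245)/1855)/2) = -181444*(38999 + I*sqrt(8561266490)/3710) = -7076134556 - 90722*I*sqrt(8561266490)/1855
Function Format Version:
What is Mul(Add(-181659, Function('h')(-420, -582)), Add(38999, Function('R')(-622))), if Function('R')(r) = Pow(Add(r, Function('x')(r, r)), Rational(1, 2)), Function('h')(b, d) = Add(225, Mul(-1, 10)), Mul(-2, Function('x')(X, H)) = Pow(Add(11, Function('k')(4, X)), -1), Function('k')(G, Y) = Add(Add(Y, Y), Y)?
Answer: Add(-7076134556, Mul(Rational(-90722, 1855), I, Pow(8561266490, Rational(1, 2)))) ≈ Add(-7.0761e+9, Mul(-4.5252e+6, I))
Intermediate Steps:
Function('k')(G, Y) = Mul(3, Y) (Function('k')(G, Y) = Add(Mul(2, Y), Y) = Mul(3, Y))
Function('x')(X, H) = Mul(Rational(-1, 2), Pow(Add(11, Mul(3, X)), -1))
Function('h')(b, d) = 215 (Function('h')(b, d) = Add(225, -10) = 215)
Function('R')(r) = Pow(Add(r, Mul(-1, Pow(Add(22, Mul(6, r)), -1))), Rational(1, 2))
Mul(Add(-181659, Function('h')(-420, -582)), Add(38999, Function('R')(-622))) = Mul(Add(-181659, 215), Add(38999, Mul(Rational(1, 2), Pow(2, Rational(1, 2)), Pow(Add(Mul(-1, Pow(Add(11, Mul(3, -622)), -1)), Mul(2, -622)), Rational(1, 2))))) = Mul(-181444, Add(38999, Mul(Rational(1, 2), Pow(2, Rational(1, 2)), Pow(Add(Mul(-1, Pow(Add(11, -1866), -1)), -1244), Rational(1, 2))))) = Mul(-181444, Add(38999, Mul(Rational(1, 2), Pow(2, Rational(1, 2)), Pow(Add(Mul(-1, Pow(-1855, -1)), -1244), Rational(1, 2))))) = Mul(-181444, Add(38999, Mul(Rational(1, 2), Pow(2, Rational(1, 2)), Pow(Add(Mul(-1, Rational(-1, 1855)), -1244), Rational(1, 2))))) = Mul(-181444, Add(38999, Mul(Rational(1, 2), Pow(2, Rational(1, 2)), Pow(Add(Rational(1, 1855), -1244), Rational(1, 2))))) = Mul(-181444, Add(38999, Mul(Rational(1, 2), Pow(2, Rational(1, 2)), Pow(Rational(-2307619, 1855), Rational(1, 2))))) = Mul(-181444, Add(38999, Mul(Rational(1, 2), Pow(2, Rational(1, 2)), Mul(Rational(1, 1855), I, Pow(4280633245, Rational(1, 2)))))) = Mul(-181444, Add(38999, Mul(Rational(1, 3710), I, Pow(8561266490, Rational(1, 2))))) = Add(-7076134556, Mul(Rational(-90722, 1855), I, Pow(8561266490, Rational(1, 2))))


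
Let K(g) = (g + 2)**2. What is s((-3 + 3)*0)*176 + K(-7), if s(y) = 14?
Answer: 2489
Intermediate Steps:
K(g) = (2 + g)**2
s((-3 + 3)*0)*176 + K(-7) = 14*176 + (2 - 7)**2 = 2464 + (-5)**2 = 2464 + 25 = 2489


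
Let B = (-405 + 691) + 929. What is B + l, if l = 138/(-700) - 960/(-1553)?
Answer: 660642093/543550 ≈ 1215.4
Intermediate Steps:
l = 228843/543550 (l = 138*(-1/700) - 960*(-1/1553) = -69/350 + 960/1553 = 228843/543550 ≈ 0.42102)
B = 1215 (B = 286 + 929 = 1215)
B + l = 1215 + 228843/543550 = 660642093/543550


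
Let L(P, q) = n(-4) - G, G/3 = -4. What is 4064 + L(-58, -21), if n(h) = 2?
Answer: 4078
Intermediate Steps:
G = -12 (G = 3*(-4) = -12)
L(P, q) = 14 (L(P, q) = 2 - 1*(-12) = 2 + 12 = 14)
4064 + L(-58, -21) = 4064 + 14 = 4078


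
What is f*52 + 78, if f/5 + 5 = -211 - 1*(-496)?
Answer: 72878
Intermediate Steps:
f = 1400 (f = -25 + 5*(-211 - 1*(-496)) = -25 + 5*(-211 + 496) = -25 + 5*285 = -25 + 1425 = 1400)
f*52 + 78 = 1400*52 + 78 = 72800 + 78 = 72878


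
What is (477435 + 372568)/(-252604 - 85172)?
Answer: -850003/337776 ≈ -2.5165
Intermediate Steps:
(477435 + 372568)/(-252604 - 85172) = 850003/(-337776) = 850003*(-1/337776) = -850003/337776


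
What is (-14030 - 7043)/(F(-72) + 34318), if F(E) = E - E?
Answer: -21073/34318 ≈ -0.61405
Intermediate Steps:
F(E) = 0
(-14030 - 7043)/(F(-72) + 34318) = (-14030 - 7043)/(0 + 34318) = -21073/34318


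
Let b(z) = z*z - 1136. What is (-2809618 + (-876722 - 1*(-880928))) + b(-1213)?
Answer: -1335179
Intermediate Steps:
b(z) = -1136 + z² (b(z) = z² - 1136 = -1136 + z²)
(-2809618 + (-876722 - 1*(-880928))) + b(-1213) = (-2809618 + (-876722 - 1*(-880928))) + (-1136 + (-1213)²) = (-2809618 + (-876722 + 880928)) + (-1136 + 1471369) = (-2809618 + 4206) + 1470233 = -2805412 + 1470233 = -1335179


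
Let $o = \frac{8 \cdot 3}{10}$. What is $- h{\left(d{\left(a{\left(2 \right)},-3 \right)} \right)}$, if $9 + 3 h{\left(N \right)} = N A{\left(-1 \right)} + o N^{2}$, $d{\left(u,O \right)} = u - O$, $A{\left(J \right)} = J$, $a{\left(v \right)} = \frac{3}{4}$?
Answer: $-7$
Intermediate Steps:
$a{\left(v \right)} = \frac{3}{4}$ ($a{\left(v \right)} = 3 \cdot \frac{1}{4} = \frac{3}{4}$)
$o = \frac{12}{5}$ ($o = 24 \cdot \frac{1}{10} = \frac{12}{5} \approx 2.4$)
$h{\left(N \right)} = -3 - \frac{N}{3} + \frac{4 N^{2}}{5}$ ($h{\left(N \right)} = -3 + \frac{N \left(-1\right) + \frac{12 N^{2}}{5}}{3} = -3 + \frac{- N + \frac{12 N^{2}}{5}}{3} = -3 + \left(- \frac{N}{3} + \frac{4 N^{2}}{5}\right) = -3 - \frac{N}{3} + \frac{4 N^{2}}{5}$)
$- h{\left(d{\left(a{\left(2 \right)},-3 \right)} \right)} = - (-3 - \frac{\frac{3}{4} - -3}{3} + \frac{4 \left(\frac{3}{4} - -3\right)^{2}}{5}) = - (-3 - \frac{\frac{3}{4} + 3}{3} + \frac{4 \left(\frac{3}{4} + 3\right)^{2}}{5}) = - (-3 - \frac{5}{4} + \frac{4 \left(\frac{15}{4}\right)^{2}}{5}) = - (-3 - \frac{5}{4} + \frac{4}{5} \cdot \frac{225}{16}) = - (-3 - \frac{5}{4} + \frac{45}{4}) = \left(-1\right) 7 = -7$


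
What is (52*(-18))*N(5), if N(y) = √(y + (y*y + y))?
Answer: -936*√35 ≈ -5537.5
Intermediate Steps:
N(y) = √(y² + 2*y) (N(y) = √(y + (y² + y)) = √(y + (y + y²)) = √(y² + 2*y))
(52*(-18))*N(5) = (52*(-18))*√(5*(2 + 5)) = -936*√35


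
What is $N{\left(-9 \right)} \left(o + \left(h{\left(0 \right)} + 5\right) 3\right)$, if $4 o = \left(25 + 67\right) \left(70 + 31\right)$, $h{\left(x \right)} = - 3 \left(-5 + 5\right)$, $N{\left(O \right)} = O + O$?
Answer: $-42084$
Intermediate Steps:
$N{\left(O \right)} = 2 O$
$h{\left(x \right)} = 0$ ($h{\left(x \right)} = \left(-3\right) 0 = 0$)
$o = 2323$ ($o = \frac{\left(25 + 67\right) \left(70 + 31\right)}{4} = \frac{92 \cdot 101}{4} = \frac{1}{4} \cdot 9292 = 2323$)
$N{\left(-9 \right)} \left(o + \left(h{\left(0 \right)} + 5\right) 3\right) = 2 \left(-9\right) \left(2323 + \left(0 + 5\right) 3\right) = - 18 \left(2323 + 5 \cdot 3\right) = - 18 \left(2323 + 15\right) = \left(-18\right) 2338 = -42084$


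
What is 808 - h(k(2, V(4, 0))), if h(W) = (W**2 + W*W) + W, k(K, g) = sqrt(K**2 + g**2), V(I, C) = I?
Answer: 768 - 2*sqrt(5) ≈ 763.53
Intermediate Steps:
h(W) = W + 2*W**2 (h(W) = (W**2 + W**2) + W = 2*W**2 + W = W + 2*W**2)
808 - h(k(2, V(4, 0))) = 808 - sqrt(2**2 + 4**2)*(1 + 2*sqrt(2**2 + 4**2)) = 808 - sqrt(4 + 16)*(1 + 2*sqrt(4 + 16)) = 808 - sqrt(20)*(1 + 2*sqrt(20)) = 808 - 2*sqrt(5)*(1 + 2*(2*sqrt(5))) = 808 - 2*sqrt(5)*(1 + 4*sqrt(5))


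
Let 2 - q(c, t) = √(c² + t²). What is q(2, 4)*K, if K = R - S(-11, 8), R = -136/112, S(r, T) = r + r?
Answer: 291/7 - 291*√5/7 ≈ -51.385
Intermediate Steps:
S(r, T) = 2*r
R = -17/14 (R = -136*1/112 = -17/14 ≈ -1.2143)
q(c, t) = 2 - √(c² + t²)
K = 291/14 (K = -17/14 - 2*(-11) = -17/14 - 1*(-22) = -17/14 + 22 = 291/14 ≈ 20.786)
q(2, 4)*K = (2 - √(2² + 4²))*(291/14) = (2 - √(4 + 16))*(291/14) = (2 - √20)*(291/14) = (2 - 2*√5)*(291/14) = 291/7 - 291*√5/7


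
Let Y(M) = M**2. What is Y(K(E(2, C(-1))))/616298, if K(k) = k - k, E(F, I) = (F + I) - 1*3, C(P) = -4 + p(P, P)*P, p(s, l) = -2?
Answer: 0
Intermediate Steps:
C(P) = -4 - 2*P
E(F, I) = -3 + F + I (E(F, I) = (F + I) - 3 = -3 + F + I)
K(k) = 0
Y(K(E(2, C(-1))))/616298 = 0**2/616298 = 0*(1/616298) = 0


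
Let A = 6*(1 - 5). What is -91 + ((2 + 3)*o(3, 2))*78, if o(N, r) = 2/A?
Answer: -247/2 ≈ -123.50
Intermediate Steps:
A = -24 (A = 6*(-4) = -24)
o(N, r) = -1/12 (o(N, r) = 2/(-24) = 2*(-1/24) = -1/12)
-91 + ((2 + 3)*o(3, 2))*78 = -91 + ((2 + 3)*(-1/12))*78 = -91 + (5*(-1/12))*78 = -91 - 5/12*78 = -91 - 65/2 = -247/2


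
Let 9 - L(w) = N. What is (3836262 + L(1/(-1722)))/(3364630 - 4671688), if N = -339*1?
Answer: -639435/217843 ≈ -2.9353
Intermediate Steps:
N = -339
L(w) = 348 (L(w) = 9 - 1*(-339) = 9 + 339 = 348)
(3836262 + L(1/(-1722)))/(3364630 - 4671688) = (3836262 + 348)/(3364630 - 4671688) = 3836610/(-1307058) = 3836610*(-1/1307058) = -639435/217843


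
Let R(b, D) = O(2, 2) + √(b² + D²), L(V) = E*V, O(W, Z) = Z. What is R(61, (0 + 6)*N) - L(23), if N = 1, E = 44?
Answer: -1010 + 17*√13 ≈ -948.71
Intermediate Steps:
L(V) = 44*V
R(b, D) = 2 + √(D² + b²) (R(b, D) = 2 + √(b² + D²) = 2 + √(D² + b²))
R(61, (0 + 6)*N) - L(23) = (2 + √(((0 + 6)*1)² + 61²)) - 44*23 = (2 + √((6*1)² + 3721)) - 1*1012 = (2 + √(6² + 3721)) - 1012 = (2 + √(36 + 3721)) - 1012 = (2 + √3757) - 1012 = (2 + 17*√13) - 1012 = -1010 + 17*√13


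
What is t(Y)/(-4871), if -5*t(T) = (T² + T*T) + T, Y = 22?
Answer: 198/4871 ≈ 0.040649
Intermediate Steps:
t(T) = -2*T²/5 - T/5 (t(T) = -((T² + T*T) + T)/5 = -((T² + T²) + T)/5 = -(2*T² + T)/5 = -(T + 2*T²)/5 = -2*T²/5 - T/5)
t(Y)/(-4871) = -⅕*22*(1 + 2*22)/(-4871) = -⅕*22*(1 + 44)*(-1/4871) = -⅕*22*45*(-1/4871) = -198*(-1/4871) = 198/4871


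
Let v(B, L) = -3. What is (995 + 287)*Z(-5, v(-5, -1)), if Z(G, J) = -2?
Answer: -2564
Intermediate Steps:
(995 + 287)*Z(-5, v(-5, -1)) = (995 + 287)*(-2) = 1282*(-2) = -2564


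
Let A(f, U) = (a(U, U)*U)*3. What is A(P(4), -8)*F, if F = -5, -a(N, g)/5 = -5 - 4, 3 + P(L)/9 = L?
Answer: 5400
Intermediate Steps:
P(L) = -27 + 9*L
a(N, g) = 45 (a(N, g) = -5*(-5 - 4) = -5*(-9) = 45)
A(f, U) = 135*U (A(f, U) = (45*U)*3 = 135*U)
A(P(4), -8)*F = (135*(-8))*(-5) = -1080*(-5) = 5400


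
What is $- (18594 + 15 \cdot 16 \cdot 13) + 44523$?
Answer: $22809$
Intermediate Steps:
$- (18594 + 15 \cdot 16 \cdot 13) + 44523 = - (18594 + 240 \cdot 13) + 44523 = - (18594 + 3120) + 44523 = \left(-1\right) 21714 + 44523 = -21714 + 44523 = 22809$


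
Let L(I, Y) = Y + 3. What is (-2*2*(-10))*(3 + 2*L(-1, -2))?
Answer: 200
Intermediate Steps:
L(I, Y) = 3 + Y
(-2*2*(-10))*(3 + 2*L(-1, -2)) = (-2*2*(-10))*(3 + 2*(3 - 2)) = (-4*(-10))*(3 + 2*1) = 40*(3 + 2) = 40*5 = 200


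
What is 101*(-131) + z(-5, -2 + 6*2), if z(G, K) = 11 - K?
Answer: -13230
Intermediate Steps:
101*(-131) + z(-5, -2 + 6*2) = 101*(-131) + (11 - (-2 + 6*2)) = -13231 + (11 - (-2 + 12)) = -13231 + (11 - 1*10) = -13231 + (11 - 10) = -13231 + 1 = -13230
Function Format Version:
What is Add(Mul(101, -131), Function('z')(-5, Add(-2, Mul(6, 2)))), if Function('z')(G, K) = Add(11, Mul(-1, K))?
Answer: -13230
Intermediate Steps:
Add(Mul(101, -131), Function('z')(-5, Add(-2, Mul(6, 2)))) = Add(Mul(101, -131), Add(11, Mul(-1, Add(-2, Mul(6, 2))))) = Add(-13231, Add(11, Mul(-1, Add(-2, 12)))) = Add(-13231, Add(11, Mul(-1, 10))) = Add(-13231, Add(11, -10)) = Add(-13231, 1) = -13230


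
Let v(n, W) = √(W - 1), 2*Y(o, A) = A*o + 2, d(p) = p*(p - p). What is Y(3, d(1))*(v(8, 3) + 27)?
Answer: 27 + √2 ≈ 28.414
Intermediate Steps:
d(p) = 0 (d(p) = p*0 = 0)
Y(o, A) = 1 + A*o/2 (Y(o, A) = (A*o + 2)/2 = (2 + A*o)/2 = 1 + A*o/2)
v(n, W) = √(-1 + W)
Y(3, d(1))*(v(8, 3) + 27) = (1 + (½)*0*3)*(√(-1 + 3) + 27) = (1 + 0)*(√2 + 27) = 1*(27 + √2) = 27 + √2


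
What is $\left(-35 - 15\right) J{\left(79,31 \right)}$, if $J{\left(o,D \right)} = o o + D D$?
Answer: $-360100$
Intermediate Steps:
$J{\left(o,D \right)} = D^{2} + o^{2}$ ($J{\left(o,D \right)} = o^{2} + D^{2} = D^{2} + o^{2}$)
$\left(-35 - 15\right) J{\left(79,31 \right)} = \left(-35 - 15\right) \left(31^{2} + 79^{2}\right) = - 50 \left(961 + 6241\right) = \left(-50\right) 7202 = -360100$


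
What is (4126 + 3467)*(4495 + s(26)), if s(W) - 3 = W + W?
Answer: 34548150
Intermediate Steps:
s(W) = 3 + 2*W (s(W) = 3 + (W + W) = 3 + 2*W)
(4126 + 3467)*(4495 + s(26)) = (4126 + 3467)*(4495 + (3 + 2*26)) = 7593*(4495 + (3 + 52)) = 7593*(4495 + 55) = 7593*4550 = 34548150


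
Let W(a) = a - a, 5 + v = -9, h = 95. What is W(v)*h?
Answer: 0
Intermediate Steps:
v = -14 (v = -5 - 9 = -14)
W(a) = 0
W(v)*h = 0*95 = 0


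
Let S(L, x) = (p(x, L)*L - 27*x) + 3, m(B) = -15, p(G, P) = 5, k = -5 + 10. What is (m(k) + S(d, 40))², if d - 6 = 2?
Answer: 1106704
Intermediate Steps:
d = 8 (d = 6 + 2 = 8)
k = 5
S(L, x) = 3 - 27*x + 5*L (S(L, x) = (5*L - 27*x) + 3 = (-27*x + 5*L) + 3 = 3 - 27*x + 5*L)
(m(k) + S(d, 40))² = (-15 + (3 - 27*40 + 5*8))² = (-15 + (3 - 1080 + 40))² = (-15 - 1037)² = (-1052)² = 1106704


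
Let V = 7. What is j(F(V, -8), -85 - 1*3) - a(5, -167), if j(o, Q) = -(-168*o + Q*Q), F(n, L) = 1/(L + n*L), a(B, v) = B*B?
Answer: -62173/8 ≈ -7771.6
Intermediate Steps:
a(B, v) = B²
F(n, L) = 1/(L + L*n)
j(o, Q) = -Q² + 168*o (j(o, Q) = -(-168*o + Q²) = -(Q² - 168*o) = -Q² + 168*o)
j(F(V, -8), -85 - 1*3) - a(5, -167) = (-(-85 - 1*3)² + 168*(1/((-8)*(1 + 7)))) - 1*5² = (-(-85 - 3)² + 168*(-⅛/8)) - 1*25 = (-1*(-88)² + 168*(-⅛*⅛)) - 25 = (-1*7744 + 168*(-1/64)) - 25 = (-7744 - 21/8) - 25 = -61973/8 - 25 = -62173/8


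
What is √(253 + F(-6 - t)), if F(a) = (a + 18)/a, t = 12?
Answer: √253 ≈ 15.906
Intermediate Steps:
F(a) = (18 + a)/a
√(253 + F(-6 - t)) = √(253 + (18 + (-6 - 1*12))/(-6 - 1*12)) = √(253 + (18 + (-6 - 12))/(-6 - 12)) = √(253 + (18 - 18)/(-18)) = √(253 - 1/18*0) = √(253 + 0) = √253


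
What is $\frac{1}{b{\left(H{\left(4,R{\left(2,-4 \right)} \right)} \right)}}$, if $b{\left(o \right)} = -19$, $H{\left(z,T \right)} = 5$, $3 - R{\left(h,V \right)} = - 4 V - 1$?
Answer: $- \frac{1}{19} \approx -0.052632$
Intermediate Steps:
$R{\left(h,V \right)} = 4 + 4 V$ ($R{\left(h,V \right)} = 3 - \left(- 4 V - 1\right) = 3 - \left(-1 - 4 V\right) = 3 + \left(1 + 4 V\right) = 4 + 4 V$)
$\frac{1}{b{\left(H{\left(4,R{\left(2,-4 \right)} \right)} \right)}} = \frac{1}{-19} = - \frac{1}{19}$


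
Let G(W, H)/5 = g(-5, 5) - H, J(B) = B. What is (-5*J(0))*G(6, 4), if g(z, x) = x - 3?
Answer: 0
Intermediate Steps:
g(z, x) = -3 + x
G(W, H) = 10 - 5*H (G(W, H) = 5*((-3 + 5) - H) = 5*(2 - H) = 10 - 5*H)
(-5*J(0))*G(6, 4) = (-5*0)*(10 - 5*4) = 0*(10 - 20) = 0*(-10) = 0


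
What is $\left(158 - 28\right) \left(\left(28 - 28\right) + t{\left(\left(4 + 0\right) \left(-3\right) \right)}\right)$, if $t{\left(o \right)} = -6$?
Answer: $-780$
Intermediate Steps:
$\left(158 - 28\right) \left(\left(28 - 28\right) + t{\left(\left(4 + 0\right) \left(-3\right) \right)}\right) = \left(158 - 28\right) \left(\left(28 - 28\right) - 6\right) = 130 \left(0 - 6\right) = 130 \left(-6\right) = -780$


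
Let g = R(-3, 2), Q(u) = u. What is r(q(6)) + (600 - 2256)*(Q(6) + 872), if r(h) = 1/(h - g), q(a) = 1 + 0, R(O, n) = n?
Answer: -1453969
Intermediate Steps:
g = 2
q(a) = 1
r(h) = 1/(-2 + h) (r(h) = 1/(h - 1*2) = 1/(h - 2) = 1/(-2 + h))
r(q(6)) + (600 - 2256)*(Q(6) + 872) = 1/(-2 + 1) + (600 - 2256)*(6 + 872) = 1/(-1) - 1656*878 = -1 - 1453968 = -1453969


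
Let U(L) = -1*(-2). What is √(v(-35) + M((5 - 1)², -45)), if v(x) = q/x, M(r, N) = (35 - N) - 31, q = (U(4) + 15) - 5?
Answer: √59605/35 ≈ 6.9755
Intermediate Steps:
U(L) = 2
q = 12 (q = (2 + 15) - 5 = 17 - 5 = 12)
M(r, N) = 4 - N
v(x) = 12/x
√(v(-35) + M((5 - 1)², -45)) = √(12/(-35) + (4 - 1*(-45))) = √(12*(-1/35) + (4 + 45)) = √(-12/35 + 49) = √(1703/35) = √59605/35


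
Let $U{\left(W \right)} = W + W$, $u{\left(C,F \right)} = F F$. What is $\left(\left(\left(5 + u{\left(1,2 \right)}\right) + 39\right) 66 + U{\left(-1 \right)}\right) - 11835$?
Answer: $-8669$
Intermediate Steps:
$u{\left(C,F \right)} = F^{2}$
$U{\left(W \right)} = 2 W$
$\left(\left(\left(5 + u{\left(1,2 \right)}\right) + 39\right) 66 + U{\left(-1 \right)}\right) - 11835 = \left(\left(\left(5 + 2^{2}\right) + 39\right) 66 + 2 \left(-1\right)\right) - 11835 = \left(\left(\left(5 + 4\right) + 39\right) 66 - 2\right) - 11835 = \left(\left(9 + 39\right) 66 - 2\right) - 11835 = \left(48 \cdot 66 - 2\right) - 11835 = \left(3168 - 2\right) - 11835 = 3166 - 11835 = -8669$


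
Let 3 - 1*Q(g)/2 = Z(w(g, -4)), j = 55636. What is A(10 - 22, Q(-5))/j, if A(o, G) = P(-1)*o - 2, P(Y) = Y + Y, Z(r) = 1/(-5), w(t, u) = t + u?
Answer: 11/27818 ≈ 0.00039543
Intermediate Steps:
Z(r) = -⅕
P(Y) = 2*Y
Q(g) = 32/5 (Q(g) = 6 - 2*(-⅕) = 6 + ⅖ = 32/5)
A(o, G) = -2 - 2*o (A(o, G) = (2*(-1))*o - 2 = -2*o - 2 = -2 - 2*o)
A(10 - 22, Q(-5))/j = (-2 - 2*(10 - 22))/55636 = (-2 - 2*(-12))*(1/55636) = (-2 + 24)*(1/55636) = 22*(1/55636) = 11/27818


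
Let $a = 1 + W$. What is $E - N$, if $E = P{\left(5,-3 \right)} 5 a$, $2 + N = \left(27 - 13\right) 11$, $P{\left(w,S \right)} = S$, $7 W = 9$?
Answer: $- \frac{1304}{7} \approx -186.29$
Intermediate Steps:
$W = \frac{9}{7}$ ($W = \frac{1}{7} \cdot 9 = \frac{9}{7} \approx 1.2857$)
$a = \frac{16}{7}$ ($a = 1 + \frac{9}{7} = \frac{16}{7} \approx 2.2857$)
$N = 152$ ($N = -2 + \left(27 - 13\right) 11 = -2 + 14 \cdot 11 = -2 + 154 = 152$)
$E = - \frac{240}{7}$ ($E = \left(-3\right) 5 \cdot \frac{16}{7} = \left(-15\right) \frac{16}{7} = - \frac{240}{7} \approx -34.286$)
$E - N = - \frac{240}{7} - 152 = - \frac{1304}{7}$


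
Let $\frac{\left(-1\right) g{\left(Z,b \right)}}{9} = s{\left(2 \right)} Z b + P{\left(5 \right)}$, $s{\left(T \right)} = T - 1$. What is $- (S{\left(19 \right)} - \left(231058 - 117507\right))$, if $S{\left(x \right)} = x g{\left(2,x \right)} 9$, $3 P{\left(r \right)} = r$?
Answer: $174598$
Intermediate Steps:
$s{\left(T \right)} = -1 + T$
$P{\left(r \right)} = \frac{r}{3}$
$g{\left(Z,b \right)} = -15 - 9 Z b$ ($g{\left(Z,b \right)} = - 9 \left(\left(-1 + 2\right) Z b + \frac{1}{3} \cdot 5\right) = - 9 \left(1 Z b + \frac{5}{3}\right) = - 9 \left(Z b + \frac{5}{3}\right) = - 9 \left(\frac{5}{3} + Z b\right) = -15 - 9 Z b$)
$S{\left(x \right)} = 9 x \left(-15 - 18 x\right)$ ($S{\left(x \right)} = x \left(-15 - 18 x\right) 9 = 9 x \left(-15 - 18 x\right)$)
$- (S{\left(19 \right)} - \left(231058 - 117507\right)) = - (\left(-27\right) 19 \left(5 + 6 \cdot 19\right) - \left(231058 - 117507\right)) = - (\left(-27\right) 19 \left(5 + 114\right) - 113551) = - (\left(-27\right) 19 \cdot 119 - 113551) = - (-61047 - 113551) = \left(-1\right) \left(-174598\right) = 174598$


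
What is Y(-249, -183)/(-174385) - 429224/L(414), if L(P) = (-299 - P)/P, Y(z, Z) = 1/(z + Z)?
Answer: 582035367018271/2335363920 ≈ 2.4923e+5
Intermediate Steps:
Y(z, Z) = 1/(Z + z)
L(P) = (-299 - P)/P
Y(-249, -183)/(-174385) - 429224/L(414) = 1/(-183 - 249*(-174385)) - 429224*414/(-299 - 1*414) = -1/174385/(-432) - 429224*414/(-299 - 414) = -1/432*(-1/174385) - 429224/((1/414)*(-713)) = 1/75334320 - 429224/(-31/18) = 1/75334320 - 429224*(-18/31) = 1/75334320 + 7726032/31 = 582035367018271/2335363920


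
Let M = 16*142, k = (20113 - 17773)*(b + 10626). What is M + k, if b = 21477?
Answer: 75123292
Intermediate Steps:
k = 75121020 (k = (20113 - 17773)*(21477 + 10626) = 2340*32103 = 75121020)
M = 2272
M + k = 2272 + 75121020 = 75123292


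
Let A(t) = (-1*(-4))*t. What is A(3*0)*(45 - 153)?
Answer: 0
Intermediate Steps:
A(t) = 4*t
A(3*0)*(45 - 153) = (4*(3*0))*(45 - 153) = (4*0)*(-108) = 0*(-108) = 0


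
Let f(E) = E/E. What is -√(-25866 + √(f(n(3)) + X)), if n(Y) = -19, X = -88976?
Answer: -√(-25866 + 5*I*√3559) ≈ -0.92733 - 160.83*I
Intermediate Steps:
f(E) = 1
-√(-25866 + √(f(n(3)) + X)) = -√(-25866 + √(1 - 88976)) = -√(-25866 + √(-88975)) = -√(-25866 + 5*I*√3559)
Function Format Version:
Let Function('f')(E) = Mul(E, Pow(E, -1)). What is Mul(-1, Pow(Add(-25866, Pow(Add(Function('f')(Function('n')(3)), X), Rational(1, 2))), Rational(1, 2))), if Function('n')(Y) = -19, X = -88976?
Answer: Mul(-1, Pow(Add(-25866, Mul(5, I, Pow(3559, Rational(1, 2)))), Rational(1, 2))) ≈ Add(-0.92733, Mul(-160.83, I))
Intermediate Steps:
Function('f')(E) = 1
Mul(-1, Pow(Add(-25866, Pow(Add(Function('f')(Function('n')(3)), X), Rational(1, 2))), Rational(1, 2))) = Mul(-1, Pow(Add(-25866, Pow(Add(1, -88976), Rational(1, 2))), Rational(1, 2))) = Mul(-1, Pow(Add(-25866, Pow(-88975, Rational(1, 2))), Rational(1, 2))) = Mul(-1, Pow(Add(-25866, Mul(5, I, Pow(3559, Rational(1, 2)))), Rational(1, 2)))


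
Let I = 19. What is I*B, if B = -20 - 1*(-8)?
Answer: -228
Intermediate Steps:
B = -12 (B = -20 + 8 = -12)
I*B = 19*(-12) = -228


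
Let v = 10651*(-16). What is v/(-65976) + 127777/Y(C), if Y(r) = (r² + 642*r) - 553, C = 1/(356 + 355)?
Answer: -526761045031499/2301710072550 ≈ -228.86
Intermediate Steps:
C = 1/711 ≈ 0.0014065
v = -170416
Y(r) = -553 + r² + 642*r
v/(-65976) + 127777/Y(C) = -170416/(-65976) + 127777/(-553 + (1/711)² + 642*(1/711)) = -170416*(-1/65976) + 127777/(-553 + 1/505521 + 214/237) = 21302/8247 + 127777/(-279096650/505521) = 21302/8247 + 127777*(-505521/279096650) = 21302/8247 - 64593956817/279096650 = -526761045031499/2301710072550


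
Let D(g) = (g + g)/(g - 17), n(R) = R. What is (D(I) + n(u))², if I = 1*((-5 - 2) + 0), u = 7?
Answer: 8281/144 ≈ 57.507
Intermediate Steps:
I = -7 (I = 1*(-7 + 0) = 1*(-7) = -7)
D(g) = 2*g/(-17 + g) (D(g) = (2*g)/(-17 + g) = 2*g/(-17 + g))
(D(I) + n(u))² = (2*(-7)/(-17 - 7) + 7)² = (2*(-7)/(-24) + 7)² = (2*(-7)*(-1/24) + 7)² = (7/12 + 7)² = (91/12)² = 8281/144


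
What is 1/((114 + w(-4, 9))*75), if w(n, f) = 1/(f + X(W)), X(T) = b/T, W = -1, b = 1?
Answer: 8/68475 ≈ 0.00011683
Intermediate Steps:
X(T) = 1/T
w(n, f) = 1/(-1 + f) (w(n, f) = 1/(f + 1/(-1)) = 1/(f - 1) = 1/(-1 + f))
1/((114 + w(-4, 9))*75) = 1/((114 + 1/(-1 + 9))*75) = 1/((114 + 1/8)*75) = 1/((114 + ⅛)*75) = 1/((913/8)*75) = 1/(68475/8) = 8/68475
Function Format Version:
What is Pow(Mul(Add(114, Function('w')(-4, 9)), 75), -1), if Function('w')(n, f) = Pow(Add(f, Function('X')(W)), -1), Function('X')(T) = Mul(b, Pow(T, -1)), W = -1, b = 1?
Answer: Rational(8, 68475) ≈ 0.00011683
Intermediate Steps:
Function('X')(T) = Pow(T, -1) (Function('X')(T) = Mul(1, Pow(T, -1)) = Pow(T, -1))
Function('w')(n, f) = Pow(Add(-1, f), -1) (Function('w')(n, f) = Pow(Add(f, Pow(-1, -1)), -1) = Pow(Add(f, -1), -1) = Pow(Add(-1, f), -1))
Pow(Mul(Add(114, Function('w')(-4, 9)), 75), -1) = Pow(Mul(Add(114, Pow(Add(-1, 9), -1)), 75), -1) = Pow(Mul(Add(114, Pow(8, -1)), 75), -1) = Pow(Mul(Add(114, Rational(1, 8)), 75), -1) = Pow(Mul(Rational(913, 8), 75), -1) = Pow(Rational(68475, 8), -1) = Rational(8, 68475)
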